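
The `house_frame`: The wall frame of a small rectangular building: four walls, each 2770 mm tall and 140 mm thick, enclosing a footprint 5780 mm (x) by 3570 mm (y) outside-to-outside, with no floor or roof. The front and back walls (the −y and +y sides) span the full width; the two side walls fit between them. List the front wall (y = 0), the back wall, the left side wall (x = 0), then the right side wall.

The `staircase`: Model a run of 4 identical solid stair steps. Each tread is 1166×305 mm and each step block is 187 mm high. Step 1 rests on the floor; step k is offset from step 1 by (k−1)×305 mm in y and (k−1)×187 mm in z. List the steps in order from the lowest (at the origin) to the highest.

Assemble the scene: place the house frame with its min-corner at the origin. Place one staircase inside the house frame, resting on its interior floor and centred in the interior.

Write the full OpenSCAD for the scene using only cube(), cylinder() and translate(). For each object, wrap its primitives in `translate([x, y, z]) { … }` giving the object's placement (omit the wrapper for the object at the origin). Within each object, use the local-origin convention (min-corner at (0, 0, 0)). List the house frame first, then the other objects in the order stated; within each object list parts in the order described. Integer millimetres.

cube([5780, 140, 2770]);
translate([0, 3430, 0]) cube([5780, 140, 2770]);
translate([0, 140, 0]) cube([140, 3290, 2770]);
translate([5640, 140, 0]) cube([140, 3290, 2770]);
translate([2307, 1175, 0]) {
  cube([1166, 305, 187]);
  translate([0, 305, 187]) cube([1166, 305, 187]);
  translate([0, 610, 374]) cube([1166, 305, 187]);
  translate([0, 915, 561]) cube([1166, 305, 187]);
}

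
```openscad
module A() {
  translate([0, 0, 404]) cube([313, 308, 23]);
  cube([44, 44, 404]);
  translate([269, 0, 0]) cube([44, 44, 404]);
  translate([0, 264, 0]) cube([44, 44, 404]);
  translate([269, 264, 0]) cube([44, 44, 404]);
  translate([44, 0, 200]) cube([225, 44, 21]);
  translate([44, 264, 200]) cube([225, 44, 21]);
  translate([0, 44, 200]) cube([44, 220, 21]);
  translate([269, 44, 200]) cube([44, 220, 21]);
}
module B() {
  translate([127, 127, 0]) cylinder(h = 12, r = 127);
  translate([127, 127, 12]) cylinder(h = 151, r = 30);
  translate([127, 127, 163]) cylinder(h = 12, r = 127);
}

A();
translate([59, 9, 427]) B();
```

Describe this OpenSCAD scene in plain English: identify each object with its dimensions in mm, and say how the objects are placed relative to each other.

A is a four-legged stool. The seat is a 313×308×23 mm slab whose top surface is at z = 427 mm; four square legs, each 44×44 mm in cross-section, run from the floor (z = 0) to the underside of the seat, each flush with a corner of the seat. Four stretchers, 44 mm wide and 21 mm tall, connect adjacent legs with their undersides at z = 200 mm, each running between the inner faces of the legs it joins and aligned with the legs' outer faces on the other axis.

B is a spool: two coaxial disc flanges of radius 127 mm and thickness 12 mm, joined by a core cylinder of radius 30 mm and height 151 mm. The lower flange rests on z = 0 and the three cylinders share a vertical axis.

The spool is on top of the stool.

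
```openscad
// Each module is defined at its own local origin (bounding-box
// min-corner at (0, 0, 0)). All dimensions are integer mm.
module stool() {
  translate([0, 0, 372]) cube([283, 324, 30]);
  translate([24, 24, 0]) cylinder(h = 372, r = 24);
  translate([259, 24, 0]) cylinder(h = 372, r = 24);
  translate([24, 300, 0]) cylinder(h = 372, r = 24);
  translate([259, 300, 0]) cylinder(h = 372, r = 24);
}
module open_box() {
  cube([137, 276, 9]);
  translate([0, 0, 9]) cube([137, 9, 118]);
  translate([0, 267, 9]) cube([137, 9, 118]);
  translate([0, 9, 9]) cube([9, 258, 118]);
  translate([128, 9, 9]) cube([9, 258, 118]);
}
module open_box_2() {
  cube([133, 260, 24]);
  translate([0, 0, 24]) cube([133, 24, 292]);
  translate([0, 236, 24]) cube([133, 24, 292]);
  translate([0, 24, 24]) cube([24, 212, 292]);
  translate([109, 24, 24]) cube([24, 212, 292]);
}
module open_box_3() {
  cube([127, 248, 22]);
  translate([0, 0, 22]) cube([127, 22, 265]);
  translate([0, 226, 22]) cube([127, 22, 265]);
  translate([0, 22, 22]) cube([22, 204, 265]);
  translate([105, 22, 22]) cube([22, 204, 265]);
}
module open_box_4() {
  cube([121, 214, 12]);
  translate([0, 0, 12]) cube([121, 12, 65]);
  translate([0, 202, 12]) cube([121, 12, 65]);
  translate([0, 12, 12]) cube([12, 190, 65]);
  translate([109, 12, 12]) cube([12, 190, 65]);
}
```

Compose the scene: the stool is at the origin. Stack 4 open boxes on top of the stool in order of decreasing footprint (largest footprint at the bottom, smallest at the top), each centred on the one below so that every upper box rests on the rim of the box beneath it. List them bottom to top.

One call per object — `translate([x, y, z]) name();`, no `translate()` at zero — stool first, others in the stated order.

stool();
translate([73, 24, 402]) open_box();
translate([75, 32, 529]) open_box_2();
translate([78, 38, 845]) open_box_3();
translate([81, 55, 1132]) open_box_4();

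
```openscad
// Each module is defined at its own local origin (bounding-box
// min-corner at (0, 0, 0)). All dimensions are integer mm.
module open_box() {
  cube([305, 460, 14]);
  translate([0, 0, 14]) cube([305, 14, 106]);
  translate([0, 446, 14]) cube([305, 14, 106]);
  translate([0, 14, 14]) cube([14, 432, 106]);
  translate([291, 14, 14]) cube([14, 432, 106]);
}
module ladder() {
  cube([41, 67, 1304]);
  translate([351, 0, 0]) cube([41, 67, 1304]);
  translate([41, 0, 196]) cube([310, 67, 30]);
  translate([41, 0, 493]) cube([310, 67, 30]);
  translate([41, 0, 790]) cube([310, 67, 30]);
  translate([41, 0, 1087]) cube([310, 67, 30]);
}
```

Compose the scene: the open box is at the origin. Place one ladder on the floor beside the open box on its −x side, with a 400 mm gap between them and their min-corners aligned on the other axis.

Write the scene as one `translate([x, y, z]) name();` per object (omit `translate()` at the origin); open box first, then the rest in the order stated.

open_box();
translate([-792, 0, 0]) ladder();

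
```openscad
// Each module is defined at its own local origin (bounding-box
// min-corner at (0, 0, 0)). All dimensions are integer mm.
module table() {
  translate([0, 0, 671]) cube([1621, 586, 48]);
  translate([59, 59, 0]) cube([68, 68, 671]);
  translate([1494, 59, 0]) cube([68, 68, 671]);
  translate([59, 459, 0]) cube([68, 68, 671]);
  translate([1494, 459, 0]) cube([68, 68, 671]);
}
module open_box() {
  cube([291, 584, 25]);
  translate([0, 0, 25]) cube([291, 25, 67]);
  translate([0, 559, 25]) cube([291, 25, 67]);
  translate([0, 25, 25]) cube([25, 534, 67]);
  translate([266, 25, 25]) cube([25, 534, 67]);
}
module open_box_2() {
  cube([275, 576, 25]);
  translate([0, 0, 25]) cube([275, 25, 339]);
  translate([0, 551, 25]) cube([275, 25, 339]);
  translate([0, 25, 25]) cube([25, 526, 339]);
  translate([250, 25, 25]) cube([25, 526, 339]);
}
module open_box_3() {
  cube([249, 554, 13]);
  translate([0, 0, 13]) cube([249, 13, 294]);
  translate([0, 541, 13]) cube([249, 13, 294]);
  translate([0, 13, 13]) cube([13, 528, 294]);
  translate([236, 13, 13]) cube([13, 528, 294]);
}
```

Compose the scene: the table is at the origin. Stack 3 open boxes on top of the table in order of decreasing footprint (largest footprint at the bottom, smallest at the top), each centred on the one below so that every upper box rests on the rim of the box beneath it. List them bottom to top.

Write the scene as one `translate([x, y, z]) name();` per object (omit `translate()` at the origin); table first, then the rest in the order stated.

table();
translate([665, 1, 719]) open_box();
translate([673, 5, 811]) open_box_2();
translate([686, 16, 1175]) open_box_3();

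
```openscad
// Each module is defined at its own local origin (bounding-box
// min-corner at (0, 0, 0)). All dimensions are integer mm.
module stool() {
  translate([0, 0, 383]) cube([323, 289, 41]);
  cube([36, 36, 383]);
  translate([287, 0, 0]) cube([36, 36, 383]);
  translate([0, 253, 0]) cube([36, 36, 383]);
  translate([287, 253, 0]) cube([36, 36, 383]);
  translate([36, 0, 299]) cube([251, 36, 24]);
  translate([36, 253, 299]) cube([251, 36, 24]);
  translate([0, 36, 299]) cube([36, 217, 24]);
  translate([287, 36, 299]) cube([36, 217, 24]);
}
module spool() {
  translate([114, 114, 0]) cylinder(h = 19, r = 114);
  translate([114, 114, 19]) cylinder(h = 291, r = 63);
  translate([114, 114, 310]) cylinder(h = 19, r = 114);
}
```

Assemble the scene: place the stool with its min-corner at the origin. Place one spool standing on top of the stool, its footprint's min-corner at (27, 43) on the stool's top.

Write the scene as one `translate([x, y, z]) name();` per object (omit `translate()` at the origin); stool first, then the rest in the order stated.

stool();
translate([27, 43, 424]) spool();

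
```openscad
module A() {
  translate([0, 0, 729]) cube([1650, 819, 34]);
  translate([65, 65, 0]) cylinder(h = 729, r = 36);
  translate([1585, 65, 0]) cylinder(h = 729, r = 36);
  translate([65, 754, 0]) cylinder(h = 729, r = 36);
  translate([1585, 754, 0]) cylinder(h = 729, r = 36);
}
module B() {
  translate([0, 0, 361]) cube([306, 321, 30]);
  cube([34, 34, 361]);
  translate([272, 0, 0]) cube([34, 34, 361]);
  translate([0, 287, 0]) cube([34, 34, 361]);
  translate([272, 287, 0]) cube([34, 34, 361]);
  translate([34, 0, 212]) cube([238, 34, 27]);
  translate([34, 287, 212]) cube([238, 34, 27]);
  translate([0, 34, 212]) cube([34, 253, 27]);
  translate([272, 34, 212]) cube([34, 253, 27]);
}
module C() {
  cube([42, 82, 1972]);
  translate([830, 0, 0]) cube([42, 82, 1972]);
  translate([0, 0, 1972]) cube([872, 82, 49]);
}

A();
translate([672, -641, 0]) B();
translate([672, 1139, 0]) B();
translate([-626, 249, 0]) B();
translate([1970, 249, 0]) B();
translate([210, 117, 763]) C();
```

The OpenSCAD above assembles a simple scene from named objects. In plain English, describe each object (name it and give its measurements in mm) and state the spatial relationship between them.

A is a rectangular dining table. The top is 1650×819×34 mm with its upper surface at z = 763 mm. It stands on four round legs of 72 mm diameter, each leg's bounding box inset 29 mm from the nearest pair of top edges, running from the floor to the underside of the top.

B is a simple wooden stool: a rectangular seat 306 mm (x) by 321 mm (y), 30 mm thick, top face at z = 391 mm, on four square legs, each 34×34 mm in cross-section. The legs rest on z = 0, each flush with a corner of the seat. Four stretchers, 34 mm wide and 27 mm tall, connect adjacent legs with their undersides at z = 212 mm, each running between the inner faces of the legs it joins and aligned with the legs' outer faces on the other axis.

C is a rectangular door frame: two vertical jambs of 42×82 mm section, 1972 mm tall, with a clear opening 788 mm wide between their inner faces. A header 49 mm tall and 82 mm deep lies on top of the jambs and spans the full outside width.

Four stools sit around the table at the −y, +y, −x, +x sides. The door frame is on top of the table.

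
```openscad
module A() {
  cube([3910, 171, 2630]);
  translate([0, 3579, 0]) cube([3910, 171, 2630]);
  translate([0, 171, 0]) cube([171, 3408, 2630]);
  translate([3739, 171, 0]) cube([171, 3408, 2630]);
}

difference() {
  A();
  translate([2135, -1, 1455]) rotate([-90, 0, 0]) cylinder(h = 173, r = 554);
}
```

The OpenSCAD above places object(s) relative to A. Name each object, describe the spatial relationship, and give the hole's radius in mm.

A is a house frame. The house frame has a circular hole through its front wall. The hole's radius is 554 mm.

The subtracted cylinder has r = 554 mm.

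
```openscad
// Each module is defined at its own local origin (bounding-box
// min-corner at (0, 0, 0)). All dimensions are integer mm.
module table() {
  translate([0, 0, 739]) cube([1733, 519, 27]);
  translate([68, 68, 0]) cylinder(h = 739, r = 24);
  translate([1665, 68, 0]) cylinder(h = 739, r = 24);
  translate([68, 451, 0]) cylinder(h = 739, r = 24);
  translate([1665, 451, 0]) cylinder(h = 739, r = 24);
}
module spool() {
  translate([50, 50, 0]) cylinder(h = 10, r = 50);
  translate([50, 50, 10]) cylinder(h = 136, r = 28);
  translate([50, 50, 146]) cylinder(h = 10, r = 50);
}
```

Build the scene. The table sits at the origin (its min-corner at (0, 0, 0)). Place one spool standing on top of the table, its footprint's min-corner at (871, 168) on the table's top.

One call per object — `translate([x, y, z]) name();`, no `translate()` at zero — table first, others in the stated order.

table();
translate([871, 168, 766]) spool();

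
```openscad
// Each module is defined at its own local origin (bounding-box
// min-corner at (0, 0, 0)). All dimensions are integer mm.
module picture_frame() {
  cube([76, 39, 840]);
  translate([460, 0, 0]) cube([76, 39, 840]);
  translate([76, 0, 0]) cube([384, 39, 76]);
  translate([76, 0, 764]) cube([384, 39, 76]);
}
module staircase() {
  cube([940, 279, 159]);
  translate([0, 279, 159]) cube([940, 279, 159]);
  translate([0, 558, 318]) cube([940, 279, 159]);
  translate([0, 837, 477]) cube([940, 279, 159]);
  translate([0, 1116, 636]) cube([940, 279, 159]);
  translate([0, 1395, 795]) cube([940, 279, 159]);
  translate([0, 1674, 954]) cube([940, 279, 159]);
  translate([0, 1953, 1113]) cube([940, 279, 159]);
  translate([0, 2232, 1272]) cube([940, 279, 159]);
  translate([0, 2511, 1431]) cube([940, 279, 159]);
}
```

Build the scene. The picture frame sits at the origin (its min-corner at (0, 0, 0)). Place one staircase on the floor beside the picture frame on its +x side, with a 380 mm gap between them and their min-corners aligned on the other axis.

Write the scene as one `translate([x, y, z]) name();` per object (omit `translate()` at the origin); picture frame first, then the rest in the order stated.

picture_frame();
translate([916, 0, 0]) staircase();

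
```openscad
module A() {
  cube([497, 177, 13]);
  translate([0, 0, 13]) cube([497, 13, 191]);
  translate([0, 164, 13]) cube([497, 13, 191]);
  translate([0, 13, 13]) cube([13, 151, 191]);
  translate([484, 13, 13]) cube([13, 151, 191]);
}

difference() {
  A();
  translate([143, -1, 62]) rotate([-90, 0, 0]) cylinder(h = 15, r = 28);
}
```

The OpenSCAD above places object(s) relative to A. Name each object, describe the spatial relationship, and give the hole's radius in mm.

The subtracted cylinder has r = 28 mm.

A is an open box. The open box has a circular hole through its front wall. The hole's radius is 28 mm.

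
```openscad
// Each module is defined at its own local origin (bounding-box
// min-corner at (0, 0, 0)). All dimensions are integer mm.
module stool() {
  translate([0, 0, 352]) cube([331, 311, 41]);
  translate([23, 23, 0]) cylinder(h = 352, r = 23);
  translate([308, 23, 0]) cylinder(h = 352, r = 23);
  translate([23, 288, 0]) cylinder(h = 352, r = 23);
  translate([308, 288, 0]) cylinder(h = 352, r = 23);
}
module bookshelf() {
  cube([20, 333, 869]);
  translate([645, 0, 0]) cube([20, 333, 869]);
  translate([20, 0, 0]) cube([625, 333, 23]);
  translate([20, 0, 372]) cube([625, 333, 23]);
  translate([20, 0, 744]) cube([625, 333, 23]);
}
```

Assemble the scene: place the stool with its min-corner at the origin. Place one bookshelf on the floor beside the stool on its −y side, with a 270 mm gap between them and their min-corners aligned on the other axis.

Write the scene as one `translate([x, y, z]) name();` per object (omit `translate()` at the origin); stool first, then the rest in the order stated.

stool();
translate([0, -603, 0]) bookshelf();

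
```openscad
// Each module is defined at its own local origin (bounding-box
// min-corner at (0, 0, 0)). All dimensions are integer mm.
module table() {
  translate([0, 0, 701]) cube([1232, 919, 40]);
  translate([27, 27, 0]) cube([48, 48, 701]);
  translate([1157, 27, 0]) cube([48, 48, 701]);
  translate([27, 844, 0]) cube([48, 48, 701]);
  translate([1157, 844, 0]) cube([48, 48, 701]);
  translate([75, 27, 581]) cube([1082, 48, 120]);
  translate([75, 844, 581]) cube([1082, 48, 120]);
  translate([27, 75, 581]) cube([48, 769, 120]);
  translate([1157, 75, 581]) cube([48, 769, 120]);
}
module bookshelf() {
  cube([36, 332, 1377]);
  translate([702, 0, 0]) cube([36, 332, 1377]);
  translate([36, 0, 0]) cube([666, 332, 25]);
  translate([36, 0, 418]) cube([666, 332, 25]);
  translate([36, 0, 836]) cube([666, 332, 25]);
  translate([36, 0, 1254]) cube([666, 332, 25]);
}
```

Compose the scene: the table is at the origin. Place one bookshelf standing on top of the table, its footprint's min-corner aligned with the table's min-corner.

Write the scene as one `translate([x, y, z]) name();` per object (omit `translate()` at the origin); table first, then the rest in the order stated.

table();
translate([0, 0, 741]) bookshelf();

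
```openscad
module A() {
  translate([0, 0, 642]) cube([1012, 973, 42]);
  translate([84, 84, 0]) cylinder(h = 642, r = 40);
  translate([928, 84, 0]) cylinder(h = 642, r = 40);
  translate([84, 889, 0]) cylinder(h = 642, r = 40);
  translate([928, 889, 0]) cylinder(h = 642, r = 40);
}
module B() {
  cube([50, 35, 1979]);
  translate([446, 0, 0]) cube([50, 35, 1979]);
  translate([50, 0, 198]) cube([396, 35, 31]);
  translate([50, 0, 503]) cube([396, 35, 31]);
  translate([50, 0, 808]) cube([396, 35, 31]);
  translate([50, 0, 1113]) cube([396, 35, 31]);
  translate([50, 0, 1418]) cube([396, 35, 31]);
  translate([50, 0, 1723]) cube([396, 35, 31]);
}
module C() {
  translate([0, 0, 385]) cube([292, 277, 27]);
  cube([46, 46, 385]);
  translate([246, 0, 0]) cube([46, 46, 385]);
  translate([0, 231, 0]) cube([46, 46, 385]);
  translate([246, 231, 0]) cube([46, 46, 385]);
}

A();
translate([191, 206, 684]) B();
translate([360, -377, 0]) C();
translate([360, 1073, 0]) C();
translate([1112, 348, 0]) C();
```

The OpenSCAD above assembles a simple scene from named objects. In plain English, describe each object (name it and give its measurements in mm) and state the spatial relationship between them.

A is a table with a 1012×973 mm rectangular top, 42 mm thick, top surface at z = 684 mm, supported by four round legs of 80 mm diameter, each leg's bounding box inset 44 mm from the nearest pair of top edges, running from the floor.

B is a wooden ladder with two side rails of 50×35 mm section and 1979 mm height, set 496 mm apart overall. Between them run 6 rectangular rungs (35 mm deep, 31 mm thick), front faces flush with the rails' −y face. The bottom of the first rung is 198 mm above the floor and each subsequent rung is 305 mm higher than the one below.

C is a four-legged stool. The seat is a 292×277×27 mm slab whose top surface is at z = 412 mm; four square legs, each 46×46 mm in cross-section, run from the floor (z = 0) to the underside of the seat, each flush with a corner of the seat.

The ladder is on top of the table. Three stools sit around the table at the −y, +y, +x sides.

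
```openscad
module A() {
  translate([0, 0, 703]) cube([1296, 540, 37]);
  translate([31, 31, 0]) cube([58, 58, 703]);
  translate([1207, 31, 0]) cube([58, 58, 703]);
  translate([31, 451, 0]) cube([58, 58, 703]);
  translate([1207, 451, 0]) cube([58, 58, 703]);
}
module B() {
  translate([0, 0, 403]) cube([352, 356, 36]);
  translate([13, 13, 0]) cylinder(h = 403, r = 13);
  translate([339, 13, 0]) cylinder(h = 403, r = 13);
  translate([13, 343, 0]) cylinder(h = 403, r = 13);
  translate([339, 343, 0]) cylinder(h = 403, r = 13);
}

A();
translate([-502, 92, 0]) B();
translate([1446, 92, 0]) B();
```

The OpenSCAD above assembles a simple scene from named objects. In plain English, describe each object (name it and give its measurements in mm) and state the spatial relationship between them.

A is a rectangular dining table. The top is 1296×540×37 mm with its upper surface at z = 740 mm. It stands on four 58×58 mm square legs, each inset 31 mm from the nearest pair of top edges, running from the floor to the underside of the top.

B is a four-legged stool. The seat is a 352×356×36 mm slab whose top surface is at z = 439 mm; four round legs, each 26 mm in diameter, run from the floor (z = 0) to the underside of the seat, each leg's axis is inset half a diameter from the nearest pair of seat edges (so the leg's bounding box is flush with the corner).

Two stools sit around the table at the −x, +x sides.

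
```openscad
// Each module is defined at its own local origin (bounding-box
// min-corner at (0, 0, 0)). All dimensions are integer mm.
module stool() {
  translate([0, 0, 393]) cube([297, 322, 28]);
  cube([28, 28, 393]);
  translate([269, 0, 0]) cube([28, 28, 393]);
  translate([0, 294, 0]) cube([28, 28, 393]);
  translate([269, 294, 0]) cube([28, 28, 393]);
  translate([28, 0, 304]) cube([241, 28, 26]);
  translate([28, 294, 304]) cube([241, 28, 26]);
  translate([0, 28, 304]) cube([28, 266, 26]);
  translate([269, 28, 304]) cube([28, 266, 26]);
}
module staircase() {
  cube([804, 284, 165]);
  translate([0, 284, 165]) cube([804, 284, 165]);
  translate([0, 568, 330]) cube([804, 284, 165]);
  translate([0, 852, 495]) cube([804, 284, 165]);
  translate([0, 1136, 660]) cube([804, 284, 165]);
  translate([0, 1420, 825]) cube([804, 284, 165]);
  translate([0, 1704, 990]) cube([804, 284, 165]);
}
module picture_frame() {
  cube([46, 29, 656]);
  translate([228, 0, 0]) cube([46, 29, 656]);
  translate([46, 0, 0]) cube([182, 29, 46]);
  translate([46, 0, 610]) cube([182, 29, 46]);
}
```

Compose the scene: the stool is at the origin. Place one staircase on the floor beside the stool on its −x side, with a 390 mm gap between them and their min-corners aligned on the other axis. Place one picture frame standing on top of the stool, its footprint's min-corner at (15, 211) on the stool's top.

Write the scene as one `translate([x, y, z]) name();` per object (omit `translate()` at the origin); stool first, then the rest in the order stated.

stool();
translate([-1194, 0, 0]) staircase();
translate([15, 211, 421]) picture_frame();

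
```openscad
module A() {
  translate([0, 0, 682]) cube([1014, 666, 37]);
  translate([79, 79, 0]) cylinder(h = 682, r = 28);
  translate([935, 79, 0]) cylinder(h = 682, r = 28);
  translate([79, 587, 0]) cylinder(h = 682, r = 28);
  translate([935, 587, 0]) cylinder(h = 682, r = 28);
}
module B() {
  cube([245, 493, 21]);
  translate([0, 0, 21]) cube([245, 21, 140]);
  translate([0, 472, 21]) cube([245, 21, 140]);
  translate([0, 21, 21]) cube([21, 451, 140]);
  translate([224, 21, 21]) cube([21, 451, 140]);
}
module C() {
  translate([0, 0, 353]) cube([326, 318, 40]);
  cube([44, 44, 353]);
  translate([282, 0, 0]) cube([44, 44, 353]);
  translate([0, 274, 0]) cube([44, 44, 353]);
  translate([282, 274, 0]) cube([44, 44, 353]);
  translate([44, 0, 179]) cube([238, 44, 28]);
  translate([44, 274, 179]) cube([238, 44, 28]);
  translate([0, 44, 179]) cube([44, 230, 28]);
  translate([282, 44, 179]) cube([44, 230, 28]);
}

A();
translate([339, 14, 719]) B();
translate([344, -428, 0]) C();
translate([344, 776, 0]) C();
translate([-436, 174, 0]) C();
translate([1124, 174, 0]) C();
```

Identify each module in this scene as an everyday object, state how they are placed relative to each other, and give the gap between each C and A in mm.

A is a table. B is an open box. C is a stool. The open box is on top of the table. Four stools sit around the table at the −y, +y, −x, +x sides. The gap between each stool and the table is 110 mm.

Each stool's nearest face is 110 mm from the table's bounding box.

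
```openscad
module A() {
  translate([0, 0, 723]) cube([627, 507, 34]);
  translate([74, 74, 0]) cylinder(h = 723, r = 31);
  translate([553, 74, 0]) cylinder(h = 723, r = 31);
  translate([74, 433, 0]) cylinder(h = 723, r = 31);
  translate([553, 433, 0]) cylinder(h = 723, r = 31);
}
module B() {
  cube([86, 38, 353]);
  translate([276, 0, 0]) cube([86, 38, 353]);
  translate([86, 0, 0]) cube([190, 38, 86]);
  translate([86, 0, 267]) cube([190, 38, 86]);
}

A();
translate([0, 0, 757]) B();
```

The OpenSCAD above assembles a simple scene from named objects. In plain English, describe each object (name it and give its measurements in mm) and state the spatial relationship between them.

A is a table with a 627×507 mm rectangular top, 34 mm thick, top surface at z = 757 mm, supported by four round legs of 62 mm diameter, each leg's bounding box inset 43 mm from the nearest pair of top edges, running from the floor.

B is a rectangular picture frame lying in the x–z plane (depth along y). The opening is 190 mm wide (x) by 181 mm tall (z), surrounded by a border 86 mm wide on all four sides. The frame is 38 mm deep and is made of two full-height vertical stiles with two horizontal rails fitted between them.

The picture frame is on top of the table.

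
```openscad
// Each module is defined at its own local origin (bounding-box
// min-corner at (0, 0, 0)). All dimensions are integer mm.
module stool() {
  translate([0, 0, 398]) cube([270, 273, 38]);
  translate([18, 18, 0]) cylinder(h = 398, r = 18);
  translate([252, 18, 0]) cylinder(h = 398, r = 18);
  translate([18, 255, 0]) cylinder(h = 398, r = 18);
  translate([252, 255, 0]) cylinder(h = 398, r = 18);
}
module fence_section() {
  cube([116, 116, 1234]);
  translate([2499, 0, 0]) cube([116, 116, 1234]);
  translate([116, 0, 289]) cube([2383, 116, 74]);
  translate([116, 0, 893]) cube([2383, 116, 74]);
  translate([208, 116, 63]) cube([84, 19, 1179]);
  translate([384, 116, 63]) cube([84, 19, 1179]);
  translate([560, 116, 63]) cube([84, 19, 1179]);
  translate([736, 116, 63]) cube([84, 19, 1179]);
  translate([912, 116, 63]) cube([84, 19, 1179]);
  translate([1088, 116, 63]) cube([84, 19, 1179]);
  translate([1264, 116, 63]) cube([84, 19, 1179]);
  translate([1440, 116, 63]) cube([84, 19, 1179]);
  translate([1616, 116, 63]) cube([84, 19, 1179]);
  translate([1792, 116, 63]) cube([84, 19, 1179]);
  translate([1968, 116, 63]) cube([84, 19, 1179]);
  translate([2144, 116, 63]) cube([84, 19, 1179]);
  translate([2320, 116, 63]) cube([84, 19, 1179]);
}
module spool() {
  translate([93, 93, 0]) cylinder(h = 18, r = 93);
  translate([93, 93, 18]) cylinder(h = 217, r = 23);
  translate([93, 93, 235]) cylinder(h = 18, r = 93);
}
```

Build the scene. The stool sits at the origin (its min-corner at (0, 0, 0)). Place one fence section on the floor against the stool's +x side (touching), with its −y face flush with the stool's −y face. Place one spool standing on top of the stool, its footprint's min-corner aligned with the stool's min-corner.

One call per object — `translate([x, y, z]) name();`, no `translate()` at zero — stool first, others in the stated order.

stool();
translate([270, 0, 0]) fence_section();
translate([0, 0, 436]) spool();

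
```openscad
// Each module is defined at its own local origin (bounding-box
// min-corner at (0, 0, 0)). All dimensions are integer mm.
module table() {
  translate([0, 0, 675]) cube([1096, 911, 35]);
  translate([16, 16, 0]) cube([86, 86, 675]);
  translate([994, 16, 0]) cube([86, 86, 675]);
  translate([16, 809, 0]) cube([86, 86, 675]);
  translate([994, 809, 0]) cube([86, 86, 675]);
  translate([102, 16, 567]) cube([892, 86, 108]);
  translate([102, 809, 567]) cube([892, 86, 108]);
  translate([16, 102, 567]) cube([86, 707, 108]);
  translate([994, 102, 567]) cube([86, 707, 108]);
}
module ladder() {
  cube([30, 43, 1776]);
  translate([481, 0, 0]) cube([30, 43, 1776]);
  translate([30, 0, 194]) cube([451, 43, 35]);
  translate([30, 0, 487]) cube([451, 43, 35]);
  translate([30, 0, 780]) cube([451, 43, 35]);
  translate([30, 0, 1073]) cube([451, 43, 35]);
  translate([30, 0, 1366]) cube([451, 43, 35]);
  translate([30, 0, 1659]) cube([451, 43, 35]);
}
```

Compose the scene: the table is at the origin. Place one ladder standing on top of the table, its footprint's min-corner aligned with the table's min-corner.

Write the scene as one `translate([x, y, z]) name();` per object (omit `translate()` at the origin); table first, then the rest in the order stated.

table();
translate([0, 0, 710]) ladder();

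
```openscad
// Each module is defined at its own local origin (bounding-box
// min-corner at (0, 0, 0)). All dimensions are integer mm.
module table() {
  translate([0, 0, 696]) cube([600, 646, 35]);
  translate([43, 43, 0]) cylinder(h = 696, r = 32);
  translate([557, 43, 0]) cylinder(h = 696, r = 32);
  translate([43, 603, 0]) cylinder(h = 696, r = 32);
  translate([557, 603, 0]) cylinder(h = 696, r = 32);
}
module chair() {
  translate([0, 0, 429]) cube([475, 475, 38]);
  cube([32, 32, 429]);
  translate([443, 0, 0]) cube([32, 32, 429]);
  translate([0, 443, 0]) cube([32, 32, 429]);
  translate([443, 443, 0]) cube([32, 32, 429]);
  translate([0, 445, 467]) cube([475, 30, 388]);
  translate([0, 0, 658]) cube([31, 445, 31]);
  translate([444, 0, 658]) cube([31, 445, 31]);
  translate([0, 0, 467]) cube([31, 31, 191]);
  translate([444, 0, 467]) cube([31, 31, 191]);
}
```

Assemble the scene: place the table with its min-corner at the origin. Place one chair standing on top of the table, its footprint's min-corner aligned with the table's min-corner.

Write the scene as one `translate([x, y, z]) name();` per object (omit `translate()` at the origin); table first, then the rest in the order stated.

table();
translate([0, 0, 731]) chair();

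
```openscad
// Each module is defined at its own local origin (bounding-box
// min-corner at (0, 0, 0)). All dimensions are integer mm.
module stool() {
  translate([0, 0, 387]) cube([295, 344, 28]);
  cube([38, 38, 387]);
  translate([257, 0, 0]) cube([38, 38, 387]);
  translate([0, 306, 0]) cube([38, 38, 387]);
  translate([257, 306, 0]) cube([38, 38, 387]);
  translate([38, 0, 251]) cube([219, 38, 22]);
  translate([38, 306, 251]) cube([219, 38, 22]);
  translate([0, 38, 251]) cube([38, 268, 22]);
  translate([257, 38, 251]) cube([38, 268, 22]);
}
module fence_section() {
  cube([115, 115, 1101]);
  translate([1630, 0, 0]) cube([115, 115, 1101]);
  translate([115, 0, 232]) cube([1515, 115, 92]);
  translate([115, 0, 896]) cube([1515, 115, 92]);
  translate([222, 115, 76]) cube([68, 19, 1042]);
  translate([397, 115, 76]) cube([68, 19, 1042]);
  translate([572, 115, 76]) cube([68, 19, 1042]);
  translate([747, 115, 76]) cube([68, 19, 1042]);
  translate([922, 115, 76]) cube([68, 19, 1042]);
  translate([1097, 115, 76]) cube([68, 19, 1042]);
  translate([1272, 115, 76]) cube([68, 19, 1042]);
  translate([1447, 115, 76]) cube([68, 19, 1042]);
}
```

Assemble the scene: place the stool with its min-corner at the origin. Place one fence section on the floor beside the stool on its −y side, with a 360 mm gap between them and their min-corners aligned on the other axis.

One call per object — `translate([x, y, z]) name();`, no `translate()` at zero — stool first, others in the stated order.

stool();
translate([0, -494, 0]) fence_section();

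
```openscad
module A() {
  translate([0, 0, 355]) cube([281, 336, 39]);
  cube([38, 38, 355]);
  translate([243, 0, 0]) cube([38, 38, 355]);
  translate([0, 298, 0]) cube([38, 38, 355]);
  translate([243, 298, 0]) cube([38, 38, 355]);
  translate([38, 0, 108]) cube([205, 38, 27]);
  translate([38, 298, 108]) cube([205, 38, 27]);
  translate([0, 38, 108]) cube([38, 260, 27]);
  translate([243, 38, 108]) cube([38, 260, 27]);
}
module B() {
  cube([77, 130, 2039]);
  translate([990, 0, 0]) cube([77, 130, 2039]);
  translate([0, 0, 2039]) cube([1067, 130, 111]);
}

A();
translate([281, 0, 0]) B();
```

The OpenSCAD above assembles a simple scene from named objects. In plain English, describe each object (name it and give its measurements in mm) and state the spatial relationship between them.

A is a four-legged stool. The seat is 281×336 mm, 39 mm thick, top at z = 394 mm. It stands on four square legs, each 38×38 mm in cross-section, from z = 0 to the seat underside, each flush with a corner of the seat. Four stretchers, 38 mm wide and 27 mm tall, connect adjacent legs with their undersides at z = 108 mm, each running between the inner faces of the legs it joins and aligned with the legs' outer faces on the other axis.

B is a rectangular door frame: two vertical jambs of 77×130 mm section, 2039 mm tall, with a clear opening 913 mm wide between their inner faces. A header 111 mm tall and 130 mm deep lies on top of the jambs and spans the full outside width.

The door frame is against the stool's +x side, with their −y faces flush.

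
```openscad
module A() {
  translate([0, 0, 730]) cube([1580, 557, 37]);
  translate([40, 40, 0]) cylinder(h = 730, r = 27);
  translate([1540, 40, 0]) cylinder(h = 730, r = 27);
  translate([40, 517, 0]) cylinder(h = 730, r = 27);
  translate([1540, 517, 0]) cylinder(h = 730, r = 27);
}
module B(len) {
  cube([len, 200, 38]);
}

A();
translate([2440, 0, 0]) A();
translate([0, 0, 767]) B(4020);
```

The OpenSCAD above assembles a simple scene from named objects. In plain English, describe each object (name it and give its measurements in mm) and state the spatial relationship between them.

A is a rectangular dining table. The top is 1580×557×37 mm with its upper surface at z = 767 mm. It stands on four round legs of 54 mm diameter, each leg's bounding box inset 13 mm from the nearest pair of top edges, running from the floor to the underside of the top.

B is a rectangular beam 4020 mm long (x), 200 mm deep (y), 38 mm thick (z).

The beam spans the tops of two tables placed 860 mm apart, resting at z = 767 mm.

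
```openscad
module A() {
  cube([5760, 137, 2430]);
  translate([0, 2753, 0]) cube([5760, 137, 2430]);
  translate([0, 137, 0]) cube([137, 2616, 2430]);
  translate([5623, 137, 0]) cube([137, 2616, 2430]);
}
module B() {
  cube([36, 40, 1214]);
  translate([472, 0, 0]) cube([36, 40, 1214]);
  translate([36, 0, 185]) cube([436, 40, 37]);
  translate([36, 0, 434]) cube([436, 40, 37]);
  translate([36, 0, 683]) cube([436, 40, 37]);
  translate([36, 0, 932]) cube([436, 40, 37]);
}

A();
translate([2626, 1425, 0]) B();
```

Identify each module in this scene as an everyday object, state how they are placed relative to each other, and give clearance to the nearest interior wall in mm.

Clearances: x = 2489, y = 1288; minimum 1288 mm.

A is a house frame. B is a ladder. The ladder sits inside the house frame, centred. The clearance to the nearest interior wall is 1288 mm.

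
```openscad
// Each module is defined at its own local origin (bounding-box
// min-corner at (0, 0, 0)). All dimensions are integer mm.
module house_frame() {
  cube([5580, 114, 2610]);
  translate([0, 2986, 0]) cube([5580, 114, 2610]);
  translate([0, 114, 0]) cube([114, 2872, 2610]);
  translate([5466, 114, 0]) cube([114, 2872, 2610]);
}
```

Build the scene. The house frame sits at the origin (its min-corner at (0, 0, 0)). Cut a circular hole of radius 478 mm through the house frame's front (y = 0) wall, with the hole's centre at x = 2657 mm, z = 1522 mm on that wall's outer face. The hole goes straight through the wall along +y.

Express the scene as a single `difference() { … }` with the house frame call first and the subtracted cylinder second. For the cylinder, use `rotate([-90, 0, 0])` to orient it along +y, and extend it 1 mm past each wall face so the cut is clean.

difference() {
  house_frame();
  translate([2657, -1, 1522]) rotate([-90, 0, 0]) cylinder(h = 116, r = 478);
}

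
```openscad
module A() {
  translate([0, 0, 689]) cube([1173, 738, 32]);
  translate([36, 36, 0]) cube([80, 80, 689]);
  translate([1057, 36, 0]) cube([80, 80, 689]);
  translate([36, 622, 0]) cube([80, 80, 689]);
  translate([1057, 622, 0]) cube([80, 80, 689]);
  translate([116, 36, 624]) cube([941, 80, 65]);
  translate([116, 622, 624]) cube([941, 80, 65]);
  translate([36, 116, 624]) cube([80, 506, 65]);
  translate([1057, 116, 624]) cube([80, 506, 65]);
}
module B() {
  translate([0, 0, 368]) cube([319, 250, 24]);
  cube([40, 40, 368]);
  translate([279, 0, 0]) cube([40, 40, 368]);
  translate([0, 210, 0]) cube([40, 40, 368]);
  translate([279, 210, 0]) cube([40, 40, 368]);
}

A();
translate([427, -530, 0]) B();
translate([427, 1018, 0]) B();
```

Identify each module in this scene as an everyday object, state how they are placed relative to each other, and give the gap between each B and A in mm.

Each stool's nearest face is 280 mm from the table's bounding box.

A is a table. B is a stool. Two stools sit around the table at the −y, +y sides. The gap between each stool and the table is 280 mm.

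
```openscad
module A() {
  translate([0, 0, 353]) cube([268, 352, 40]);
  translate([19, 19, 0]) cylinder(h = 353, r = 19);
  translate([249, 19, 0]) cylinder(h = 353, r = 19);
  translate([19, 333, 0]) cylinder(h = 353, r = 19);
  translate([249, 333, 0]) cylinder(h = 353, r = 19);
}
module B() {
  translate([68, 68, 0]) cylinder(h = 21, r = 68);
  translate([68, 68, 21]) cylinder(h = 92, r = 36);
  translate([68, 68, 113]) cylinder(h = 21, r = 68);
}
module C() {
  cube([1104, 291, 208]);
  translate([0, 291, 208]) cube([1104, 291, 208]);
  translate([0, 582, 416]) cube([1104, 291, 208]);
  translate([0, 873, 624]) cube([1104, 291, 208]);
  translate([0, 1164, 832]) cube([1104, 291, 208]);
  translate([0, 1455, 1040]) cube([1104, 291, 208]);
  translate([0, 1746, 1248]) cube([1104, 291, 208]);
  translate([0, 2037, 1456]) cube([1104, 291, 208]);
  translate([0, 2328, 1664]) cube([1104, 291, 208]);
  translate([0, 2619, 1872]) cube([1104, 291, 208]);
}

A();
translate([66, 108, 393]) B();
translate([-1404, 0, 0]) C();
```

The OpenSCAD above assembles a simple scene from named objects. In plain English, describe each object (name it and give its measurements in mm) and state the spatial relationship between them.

A is a four-legged stool. The seat is a 268×352×40 mm slab whose top surface is at z = 393 mm; four round legs, each 38 mm in diameter, run from the floor (z = 0) to the underside of the seat, each leg's axis is inset half a diameter from the nearest pair of seat edges (so the leg's bounding box is flush with the corner).

B is a spool: two coaxial disc flanges of radius 68 mm and thickness 21 mm, joined by a core cylinder of radius 36 mm and height 92 mm. The lower flange rests on z = 0 and the three cylinders share a vertical axis.

C is a run of 10 identical solid stair steps. Each tread is 1104×291 mm and each step block is 208 mm high. Step 1 rests on the floor; step k is offset from step 1 by (k−1)×291 mm in y and (k−1)×208 mm in z.

The spool is on top of the stool, centred. The staircase is on the floor beside the stool on its −x side.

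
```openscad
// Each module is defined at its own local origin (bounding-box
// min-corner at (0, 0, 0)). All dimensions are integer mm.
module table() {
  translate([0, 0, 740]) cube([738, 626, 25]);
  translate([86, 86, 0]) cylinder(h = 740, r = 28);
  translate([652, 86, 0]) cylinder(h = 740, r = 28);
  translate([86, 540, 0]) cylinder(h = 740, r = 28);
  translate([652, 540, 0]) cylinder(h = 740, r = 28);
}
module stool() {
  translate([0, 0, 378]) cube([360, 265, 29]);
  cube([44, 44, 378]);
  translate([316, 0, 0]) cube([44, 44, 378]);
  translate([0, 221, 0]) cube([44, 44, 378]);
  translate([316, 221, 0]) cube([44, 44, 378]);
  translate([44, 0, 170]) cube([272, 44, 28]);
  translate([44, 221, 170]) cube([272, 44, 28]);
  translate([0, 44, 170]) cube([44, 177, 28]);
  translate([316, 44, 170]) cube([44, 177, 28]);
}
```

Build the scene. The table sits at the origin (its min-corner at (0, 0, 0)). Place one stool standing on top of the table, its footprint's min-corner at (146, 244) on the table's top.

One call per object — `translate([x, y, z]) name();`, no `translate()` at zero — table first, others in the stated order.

table();
translate([146, 244, 765]) stool();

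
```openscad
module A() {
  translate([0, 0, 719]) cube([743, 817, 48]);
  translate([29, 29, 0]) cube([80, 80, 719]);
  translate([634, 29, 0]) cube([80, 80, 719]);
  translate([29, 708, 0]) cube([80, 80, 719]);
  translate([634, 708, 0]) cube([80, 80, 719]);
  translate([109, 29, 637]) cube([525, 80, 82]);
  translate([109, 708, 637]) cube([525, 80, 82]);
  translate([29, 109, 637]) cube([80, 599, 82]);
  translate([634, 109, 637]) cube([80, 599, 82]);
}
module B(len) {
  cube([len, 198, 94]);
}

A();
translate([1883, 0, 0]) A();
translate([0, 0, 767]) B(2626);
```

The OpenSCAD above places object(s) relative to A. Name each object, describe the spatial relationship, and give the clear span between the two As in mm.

Second table starts at x = 1883; first ends at x = 743; clear span = 1883 − 743 = 1140 mm.

A is a table. B is a beam. A beam spans the tops of two tables. The clear span between the two tables is 1140 mm.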